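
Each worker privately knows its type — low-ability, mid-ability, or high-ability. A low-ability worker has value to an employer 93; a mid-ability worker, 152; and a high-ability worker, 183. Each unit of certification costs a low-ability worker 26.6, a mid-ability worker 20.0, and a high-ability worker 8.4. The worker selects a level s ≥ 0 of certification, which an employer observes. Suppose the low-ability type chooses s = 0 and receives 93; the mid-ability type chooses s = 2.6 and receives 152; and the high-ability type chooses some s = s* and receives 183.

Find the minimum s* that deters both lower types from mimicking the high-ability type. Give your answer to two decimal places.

Low-ability type (on-path payoff 93) won't mimic when 93 ≥ 183 − 26.6·s*, i.e. s* ≥ 3.38.
Mid-ability type (on-path payoff 152 − 20.0×2.6 = 100) won't mimic when 100 ≥ 183 − 20.0·s*, i.e. s* ≥ 4.15.
Both must hold, so s* = max(3.38, 4.15) = 4.15. The mid-ability type's constraint binds.

4.15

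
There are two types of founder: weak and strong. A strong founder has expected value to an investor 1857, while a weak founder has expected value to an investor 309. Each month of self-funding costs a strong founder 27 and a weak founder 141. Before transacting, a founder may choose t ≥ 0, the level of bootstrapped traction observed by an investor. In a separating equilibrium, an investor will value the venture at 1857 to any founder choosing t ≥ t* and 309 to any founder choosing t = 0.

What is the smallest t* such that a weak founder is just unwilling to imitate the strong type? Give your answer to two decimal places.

10.98

A weak founder choosing t = 0 receives 309.
Imitating at t* instead would pay 1857 at cost 141·t*, netting 1857 − 141·t*.
Indifference: 309 = 1857 − 141·t*, so t* = (1857 − 309) / 141 ≈ 10.98.
This is the weak type's binding incentive-compatibility constraint; any t ≥ 10.98 sustains separation on that side.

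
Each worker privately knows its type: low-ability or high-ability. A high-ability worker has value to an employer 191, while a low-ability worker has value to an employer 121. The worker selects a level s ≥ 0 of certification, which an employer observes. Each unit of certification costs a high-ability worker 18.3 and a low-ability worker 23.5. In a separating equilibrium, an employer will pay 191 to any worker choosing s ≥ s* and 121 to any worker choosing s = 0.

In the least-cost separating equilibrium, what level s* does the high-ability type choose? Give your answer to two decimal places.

A low-ability worker choosing s = 0 receives 121.
Imitating at s* instead would pay 191 at cost 23.5·s*, netting 191 − 23.5·s*.
Indifference: 121 = 191 − 23.5·s*, so s* = (191 − 121) / 23.5 ≈ 2.98.
At s* the low-ability type's incentive constraint just binds; the high-ability type strictly prefers s* since its per-unit cost is lower.

2.98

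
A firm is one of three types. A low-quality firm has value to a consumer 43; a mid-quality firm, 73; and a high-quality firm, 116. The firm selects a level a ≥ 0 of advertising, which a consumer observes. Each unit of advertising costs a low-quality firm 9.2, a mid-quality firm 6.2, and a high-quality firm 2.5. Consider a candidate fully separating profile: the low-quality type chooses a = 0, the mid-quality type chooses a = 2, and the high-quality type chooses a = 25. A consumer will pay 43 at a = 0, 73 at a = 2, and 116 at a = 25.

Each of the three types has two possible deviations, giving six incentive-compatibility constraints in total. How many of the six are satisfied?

4

High-quality (own payoff 116 − 2.5×25 = 53.5): to a=0 gives 43 → no gain ✓; to a=2 gives 73 − 2.5×2 = 68 → profitable ✗.
Low-quality (own payoff 43): to a=2 gives 73 − 9.2×2 = 54.6 → profitable ✗; to a=25 gives 116 − 9.2×25 = -114 → no gain ✓.
Mid-quality (own payoff 73 − 6.2×2 = 60.6): to a=0 gives 43 → no gain ✓; to a=25 gives 116 − 6.2×25 = -39 → no gain ✓.
4 of the 6 constraints hold; not an equilibrium.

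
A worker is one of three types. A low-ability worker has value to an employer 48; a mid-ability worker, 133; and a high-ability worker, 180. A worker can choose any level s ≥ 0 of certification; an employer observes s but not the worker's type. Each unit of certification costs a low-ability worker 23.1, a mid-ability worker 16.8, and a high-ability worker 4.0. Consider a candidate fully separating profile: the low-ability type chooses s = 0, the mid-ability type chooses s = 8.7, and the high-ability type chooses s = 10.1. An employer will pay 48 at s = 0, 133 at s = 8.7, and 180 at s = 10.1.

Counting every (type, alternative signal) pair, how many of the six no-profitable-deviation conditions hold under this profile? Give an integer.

Low-ability (own payoff 48): to s=8.7 gives 133 − 23.1×8.7 = -67.97 → no gain ✓; to s=10.1 gives 180 − 23.1×10.1 = -53.31 → no gain ✓.
High-ability (own payoff 180 − 4.0×10.1 = 139.6): to s=0 gives 48 → no gain ✓; to s=8.7 gives 133 − 4.0×8.7 = 98.2 → no gain ✓.
Mid-ability (own payoff 133 − 16.8×8.7 = -13.16): to s=0 gives 48 → profitable ✗; to s=10.1 gives 180 − 16.8×10.1 = 10.32 → profitable ✗.
4 of the 6 constraints hold; not an equilibrium.

4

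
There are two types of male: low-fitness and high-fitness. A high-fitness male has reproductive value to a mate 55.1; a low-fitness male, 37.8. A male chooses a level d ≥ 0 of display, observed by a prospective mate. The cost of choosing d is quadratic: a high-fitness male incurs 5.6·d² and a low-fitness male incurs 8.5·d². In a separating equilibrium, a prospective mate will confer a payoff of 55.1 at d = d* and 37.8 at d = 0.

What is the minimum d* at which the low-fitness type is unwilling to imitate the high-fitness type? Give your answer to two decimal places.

1.43

The low-fitness type at d = 0 receives 37.8; imitating at d* yields 55.1 − 8.5·d*².
Indifference: 37.8 = 55.1 − 8.5·d*², so d*² = (55.1 − 37.8) / 8.5 ≈ 2.0353.
d* = √2.0353 ≈ 1.43.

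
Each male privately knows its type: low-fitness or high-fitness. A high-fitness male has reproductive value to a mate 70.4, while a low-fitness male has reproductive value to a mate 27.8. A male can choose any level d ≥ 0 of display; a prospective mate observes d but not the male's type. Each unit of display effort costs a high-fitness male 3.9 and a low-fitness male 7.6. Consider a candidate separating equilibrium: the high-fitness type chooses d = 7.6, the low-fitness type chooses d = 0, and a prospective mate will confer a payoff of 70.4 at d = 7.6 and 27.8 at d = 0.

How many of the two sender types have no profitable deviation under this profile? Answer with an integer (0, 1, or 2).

Low-fitness type: stay at 0 → 27.8; mimic → 70.4 − 7.6 × 7.6 = 12.64. IC holds (27.8 ≥ 12.64).
High-fitness type: signal → 70.4 − 3.9 × 7.6 = 40.76; deviate to 0 → 27.8. IC holds (40.76 ≥ 27.8).
2 of 2 constraints hold, so this is a separating equilibrium.

2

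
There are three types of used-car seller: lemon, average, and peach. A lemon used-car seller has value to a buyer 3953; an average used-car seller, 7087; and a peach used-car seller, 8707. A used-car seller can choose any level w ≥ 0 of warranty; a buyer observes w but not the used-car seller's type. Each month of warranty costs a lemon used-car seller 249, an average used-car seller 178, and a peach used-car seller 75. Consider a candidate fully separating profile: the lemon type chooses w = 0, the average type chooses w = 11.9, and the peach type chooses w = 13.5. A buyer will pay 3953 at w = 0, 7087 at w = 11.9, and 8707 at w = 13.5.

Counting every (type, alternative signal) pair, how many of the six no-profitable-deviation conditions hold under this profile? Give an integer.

3

Average (own payoff 7087 − 178×11.9 = 4968.8): to w=0 gives 3953 → no gain ✓; to w=13.5 gives 8707 − 178×13.5 = 6304 → profitable ✗.
Peach (own payoff 8707 − 75×13.5 = 7694.5): to w=0 gives 3953 → no gain ✓; to w=11.9 gives 7087 − 75×11.9 = 6194.5 → no gain ✓.
Lemon (own payoff 3953): to w=11.9 gives 7087 − 249×11.9 = 4123.9 → profitable ✗; to w=13.5 gives 8707 − 249×13.5 = 5345.5 → profitable ✗.
3 of the 6 constraints hold; not an equilibrium.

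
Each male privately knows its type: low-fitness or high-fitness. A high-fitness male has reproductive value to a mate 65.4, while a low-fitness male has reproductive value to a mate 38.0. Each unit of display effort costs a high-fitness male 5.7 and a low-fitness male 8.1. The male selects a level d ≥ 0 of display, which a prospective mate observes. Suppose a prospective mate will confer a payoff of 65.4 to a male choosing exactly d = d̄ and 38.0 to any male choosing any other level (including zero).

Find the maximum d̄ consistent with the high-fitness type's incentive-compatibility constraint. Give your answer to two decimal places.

Choosing d̄ yields the high-fitness type 65.4 − 5.7·d̄; choosing zero yields 38.0.
The high-fitness type is indifferent at 65.4 − 5.7·d̄ = 38.0, i.e. d̄ = (65.4 − 38.0) / 5.7 ≈ 4.81.
For any d̄ above 4.81 the high-fitness type would rather pool at zero, so separation collapses.

4.81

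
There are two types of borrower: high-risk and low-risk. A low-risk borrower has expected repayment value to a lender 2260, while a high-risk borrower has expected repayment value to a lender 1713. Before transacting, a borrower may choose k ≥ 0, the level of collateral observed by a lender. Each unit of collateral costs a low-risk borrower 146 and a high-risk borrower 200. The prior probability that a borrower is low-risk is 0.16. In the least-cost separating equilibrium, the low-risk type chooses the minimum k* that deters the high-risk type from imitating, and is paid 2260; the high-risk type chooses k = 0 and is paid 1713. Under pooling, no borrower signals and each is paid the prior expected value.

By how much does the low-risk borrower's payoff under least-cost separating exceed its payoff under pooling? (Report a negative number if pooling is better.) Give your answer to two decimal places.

Least-cost separating signal: k* solves 1713 = 2260 − 200·k*, so k* = (2260 − 1713)/200 = 2.735.
Low-risk type's separating payoff: 2260 − 146 × k* = 2260 − 146 × (2260 − 1713)/200 = 2260 − 79862/200 = 1860.69.
Pooling payoff: 0.16 × 2260 + 0.84 × 1713 = 1800.52.
Difference: 1860.69 − 1800.52 = 60.17.
The low-risk type prefers to separate.

60.17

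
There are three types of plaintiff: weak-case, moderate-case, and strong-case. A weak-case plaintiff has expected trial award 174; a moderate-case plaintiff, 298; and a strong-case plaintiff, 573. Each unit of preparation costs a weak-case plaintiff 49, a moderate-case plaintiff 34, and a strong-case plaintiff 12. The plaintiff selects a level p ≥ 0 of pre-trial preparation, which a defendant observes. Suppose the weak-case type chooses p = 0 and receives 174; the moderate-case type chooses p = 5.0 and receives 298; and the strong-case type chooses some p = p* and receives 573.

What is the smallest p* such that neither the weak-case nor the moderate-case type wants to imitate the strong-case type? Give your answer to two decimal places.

Weak-case type (on-path payoff 174) won't mimic when 174 ≥ 573 − 49·p*, i.e. p* ≥ 8.14.
Moderate-case type (on-path payoff 298 − 34×5.0 = 128) won't mimic when 128 ≥ 573 − 34·p*, i.e. p* ≥ 13.09.
Both must hold, so p* = max(8.14, 13.09) = 13.09. The moderate-case type's constraint binds.

13.09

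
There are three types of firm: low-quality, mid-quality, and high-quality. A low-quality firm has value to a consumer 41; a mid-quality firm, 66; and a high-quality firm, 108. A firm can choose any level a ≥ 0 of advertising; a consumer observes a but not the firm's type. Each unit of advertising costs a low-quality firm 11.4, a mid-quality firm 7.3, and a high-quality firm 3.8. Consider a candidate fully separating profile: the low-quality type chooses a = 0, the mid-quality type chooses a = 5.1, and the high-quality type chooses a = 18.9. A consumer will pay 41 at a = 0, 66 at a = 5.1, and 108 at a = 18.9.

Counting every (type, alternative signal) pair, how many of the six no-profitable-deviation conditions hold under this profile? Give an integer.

3

Mid-quality (own payoff 66 − 7.3×5.1 = 28.77): to a=0 gives 41 → profitable ✗; to a=18.9 gives 108 − 7.3×18.9 = -29.97 → no gain ✓.
Low-quality (own payoff 41): to a=5.1 gives 66 − 11.4×5.1 = 7.86 → no gain ✓; to a=18.9 gives 108 − 11.4×18.9 = -107.46 → no gain ✓.
High-quality (own payoff 108 − 3.8×18.9 = 36.18): to a=0 gives 41 → profitable ✗; to a=5.1 gives 66 − 3.8×5.1 = 46.62 → profitable ✗.
3 of the 6 constraints hold; not an equilibrium.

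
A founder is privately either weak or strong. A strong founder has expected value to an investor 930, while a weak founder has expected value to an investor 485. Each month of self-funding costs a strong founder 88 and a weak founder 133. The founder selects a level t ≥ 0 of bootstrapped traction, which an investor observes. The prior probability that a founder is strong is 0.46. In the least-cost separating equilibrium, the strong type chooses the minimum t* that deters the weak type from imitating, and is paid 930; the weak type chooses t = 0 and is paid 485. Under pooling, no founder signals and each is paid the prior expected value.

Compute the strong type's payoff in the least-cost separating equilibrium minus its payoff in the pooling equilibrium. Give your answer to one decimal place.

Least-cost separating signal: t* solves 485 = 930 − 133·t*, so t* = (930 − 485)/133 ≈ 3.3459.
Strong type's separating payoff: 930 − 88 × t* = 930 − 88 × (930 − 485)/133 = 930 − 39160/133 ≈ 635.564.
Pooling payoff: 0.46 × 930 + 0.54 × 485 = 689.7.
Difference: 635.564 − 689.7 = -54.136, i.e. -54.1 to one decimal place.
The strong type would prefer the pooling outcome.

-54.1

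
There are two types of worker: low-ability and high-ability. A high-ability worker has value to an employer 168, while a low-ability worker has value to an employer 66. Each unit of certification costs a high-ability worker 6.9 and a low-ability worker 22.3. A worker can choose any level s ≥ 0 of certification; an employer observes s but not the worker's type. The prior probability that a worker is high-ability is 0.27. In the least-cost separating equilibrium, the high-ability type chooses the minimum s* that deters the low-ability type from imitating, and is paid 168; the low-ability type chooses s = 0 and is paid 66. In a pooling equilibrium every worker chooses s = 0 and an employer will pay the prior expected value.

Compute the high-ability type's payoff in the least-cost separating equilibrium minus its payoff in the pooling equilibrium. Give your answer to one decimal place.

Least-cost separating signal: s* solves 66 = 168 − 22.3·s*, so s* = (168 − 66)/22.3 ≈ 4.5740.
High-ability type's separating payoff: 168 − 6.9 × s* = 168 − 6.9 × (168 − 66)/22.3 = 168 − 703.8/22.3 ≈ 136.439.
Pooling payoff: 0.27 × 168 + 0.73 × 66 = 93.54.
Difference: 136.439 − 93.54 = 42.899, i.e. 42.9 to one decimal place.
The high-ability type prefers to separate.

42.9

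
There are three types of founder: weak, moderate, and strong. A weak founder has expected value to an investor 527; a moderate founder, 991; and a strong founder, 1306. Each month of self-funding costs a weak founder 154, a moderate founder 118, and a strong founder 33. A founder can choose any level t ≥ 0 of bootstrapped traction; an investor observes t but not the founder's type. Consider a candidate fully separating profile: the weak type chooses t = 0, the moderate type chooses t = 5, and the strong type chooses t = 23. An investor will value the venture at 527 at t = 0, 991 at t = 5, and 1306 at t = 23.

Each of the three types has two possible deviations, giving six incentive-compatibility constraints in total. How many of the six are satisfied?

Strong (own payoff 1306 − 33×23 = 547): to t=0 gives 527 → no gain ✓; to t=5 gives 991 − 33×5 = 826 → profitable ✗.
Weak (own payoff 527): to t=5 gives 991 − 154×5 = 221 → no gain ✓; to t=23 gives 1306 − 154×23 = -2236 → no gain ✓.
Moderate (own payoff 991 − 118×5 = 401): to t=0 gives 527 → profitable ✗; to t=23 gives 1306 − 118×23 = -1408 → no gain ✓.
4 of the 6 constraints hold; not an equilibrium.

4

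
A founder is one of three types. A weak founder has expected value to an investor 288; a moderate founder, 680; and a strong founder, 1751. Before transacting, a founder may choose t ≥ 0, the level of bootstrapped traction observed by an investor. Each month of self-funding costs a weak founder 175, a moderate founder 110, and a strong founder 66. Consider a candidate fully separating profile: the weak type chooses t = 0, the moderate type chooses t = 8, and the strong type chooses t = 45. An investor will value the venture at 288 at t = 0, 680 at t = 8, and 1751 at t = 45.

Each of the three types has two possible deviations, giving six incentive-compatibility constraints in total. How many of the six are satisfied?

Weak (own payoff 288): to t=8 gives 680 − 175×8 = -720 → no gain ✓; to t=45 gives 1751 − 175×45 = -6124 → no gain ✓.
Strong (own payoff 1751 − 66×45 = -1219): to t=0 gives 288 → profitable ✗; to t=8 gives 680 − 66×8 = 152 → profitable ✗.
Moderate (own payoff 680 − 110×8 = -200): to t=0 gives 288 → profitable ✗; to t=45 gives 1751 − 110×45 = -3199 → no gain ✓.
3 of the 6 constraints hold; not an equilibrium.

3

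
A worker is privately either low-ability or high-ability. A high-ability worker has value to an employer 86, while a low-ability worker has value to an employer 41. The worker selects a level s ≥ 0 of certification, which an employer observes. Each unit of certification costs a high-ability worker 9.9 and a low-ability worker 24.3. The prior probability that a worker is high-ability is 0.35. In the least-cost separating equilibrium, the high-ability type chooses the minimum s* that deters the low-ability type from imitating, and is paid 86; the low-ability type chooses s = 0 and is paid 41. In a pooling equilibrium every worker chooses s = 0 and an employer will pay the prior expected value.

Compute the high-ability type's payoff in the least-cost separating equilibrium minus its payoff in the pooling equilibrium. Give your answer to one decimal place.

10.9

Least-cost separating signal: s* solves 41 = 86 − 24.3·s*, so s* = (86 − 41)/24.3 ≈ 1.8519.
High-ability type's separating payoff: 86 − 9.9 × s* = 86 − 9.9 × (86 − 41)/24.3 = 86 − 445.5/24.3 ≈ 67.667.
Pooling payoff: 0.35 × 86 + 0.65 × 41 = 56.75.
Difference: 67.667 − 56.75 = 10.917, i.e. 10.9 to one decimal place.
The high-ability type prefers to separate.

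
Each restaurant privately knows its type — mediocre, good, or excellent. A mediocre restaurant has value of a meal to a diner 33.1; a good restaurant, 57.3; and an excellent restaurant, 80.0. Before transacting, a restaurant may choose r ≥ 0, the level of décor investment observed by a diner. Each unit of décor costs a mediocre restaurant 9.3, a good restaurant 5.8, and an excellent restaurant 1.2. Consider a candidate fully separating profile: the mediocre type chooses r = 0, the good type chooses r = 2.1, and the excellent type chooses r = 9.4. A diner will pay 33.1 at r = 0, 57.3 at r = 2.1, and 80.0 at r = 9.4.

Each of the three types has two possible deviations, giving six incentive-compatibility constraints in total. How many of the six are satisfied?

Mediocre (own payoff 33.1): to r=2.1 gives 57.3 − 9.3×2.1 = 37.77 → profitable ✗; to r=9.4 gives 80.0 − 9.3×9.4 = -7.42 → no gain ✓.
Good (own payoff 57.3 − 5.8×2.1 = 45.12): to r=0 gives 33.1 → no gain ✓; to r=9.4 gives 80.0 − 5.8×9.4 = 25.48 → no gain ✓.
Excellent (own payoff 80.0 − 1.2×9.4 = 68.72): to r=0 gives 33.1 → no gain ✓; to r=2.1 gives 57.3 − 1.2×2.1 = 54.78 → no gain ✓.
5 of the 6 constraints hold; not an equilibrium.

5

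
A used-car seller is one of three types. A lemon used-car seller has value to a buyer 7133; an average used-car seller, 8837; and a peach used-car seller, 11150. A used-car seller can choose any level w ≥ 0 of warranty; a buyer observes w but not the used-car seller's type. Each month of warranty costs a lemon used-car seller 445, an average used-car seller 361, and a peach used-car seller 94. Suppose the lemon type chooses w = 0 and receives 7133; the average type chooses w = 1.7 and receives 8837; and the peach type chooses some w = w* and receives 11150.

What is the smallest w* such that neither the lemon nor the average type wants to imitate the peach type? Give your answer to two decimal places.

9.03

Average type (on-path payoff 8837 − 361×1.7 = 8223.3) won't mimic when 8223.3 ≥ 11150 − 361·w*, i.e. w* ≥ 8.11.
Lemon type (on-path payoff 7133) won't mimic when 7133 ≥ 11150 − 445·w*, i.e. w* ≥ 9.03.
Both must hold, so w* = max(9.03, 8.11) = 9.03. The lemon type's constraint binds.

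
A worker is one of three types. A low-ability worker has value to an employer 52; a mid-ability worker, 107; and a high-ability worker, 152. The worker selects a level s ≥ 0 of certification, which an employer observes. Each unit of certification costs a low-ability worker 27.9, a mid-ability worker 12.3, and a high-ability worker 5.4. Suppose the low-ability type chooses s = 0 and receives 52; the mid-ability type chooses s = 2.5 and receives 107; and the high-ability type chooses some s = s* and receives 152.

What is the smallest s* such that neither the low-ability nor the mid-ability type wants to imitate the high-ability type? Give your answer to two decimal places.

6.16

Low-ability type (on-path payoff 52) won't mimic when 52 ≥ 152 − 27.9·s*, i.e. s* ≥ 3.58.
Mid-ability type (on-path payoff 107 − 12.3×2.5 = 76.25) won't mimic when 76.25 ≥ 152 − 12.3·s*, i.e. s* ≥ 6.16.
Both must hold, so s* = max(3.58, 6.16) = 6.16. The mid-ability type's constraint binds.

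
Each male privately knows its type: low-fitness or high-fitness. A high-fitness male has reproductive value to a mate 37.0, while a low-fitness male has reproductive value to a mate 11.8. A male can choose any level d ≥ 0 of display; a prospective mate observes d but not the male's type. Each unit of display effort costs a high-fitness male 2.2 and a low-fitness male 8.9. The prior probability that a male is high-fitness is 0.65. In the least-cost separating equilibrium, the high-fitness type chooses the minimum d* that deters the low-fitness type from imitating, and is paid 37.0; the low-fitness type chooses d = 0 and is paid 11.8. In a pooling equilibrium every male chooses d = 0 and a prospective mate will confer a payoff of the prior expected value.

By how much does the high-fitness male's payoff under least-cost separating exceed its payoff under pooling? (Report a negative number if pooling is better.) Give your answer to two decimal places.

2.59

Least-cost separating signal: d* solves 11.8 = 37.0 − 8.9·d*, so d* = (37.0 − 11.8)/8.9 ≈ 2.8315.
High-fitness type's separating payoff: 37.0 − 2.2 × d* = 37.0 − 2.2 × (37.0 − 11.8)/8.9 = 37.0 − 55.44/8.9 ≈ 30.7708.
Pooling payoff: 0.65 × 37.0 + 0.35 × 11.8 = 28.18.
Difference: 30.7708 − 28.18 = 2.5908, i.e. 2.59 to two decimal places.
The high-fitness type prefers to separate.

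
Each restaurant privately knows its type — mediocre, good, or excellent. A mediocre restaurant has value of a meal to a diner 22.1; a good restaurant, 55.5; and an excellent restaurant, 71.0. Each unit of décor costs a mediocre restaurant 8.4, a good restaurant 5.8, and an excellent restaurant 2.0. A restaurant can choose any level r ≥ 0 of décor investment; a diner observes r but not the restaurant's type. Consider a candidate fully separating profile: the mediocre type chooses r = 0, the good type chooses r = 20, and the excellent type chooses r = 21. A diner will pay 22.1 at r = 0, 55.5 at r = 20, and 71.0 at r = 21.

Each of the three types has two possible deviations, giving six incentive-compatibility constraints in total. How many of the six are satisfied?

4

Mediocre (own payoff 22.1): to r=20 gives 55.5 − 8.4×20 = -112.5 → no gain ✓; to r=21 gives 71.0 − 8.4×21 = -105.4 → no gain ✓.
Good (own payoff 55.5 − 5.8×20 = -60.5): to r=0 gives 22.1 → profitable ✗; to r=21 gives 71.0 − 5.8×21 = -50.8 → profitable ✗.
Excellent (own payoff 71.0 − 2.0×21 = 29): to r=0 gives 22.1 → no gain ✓; to r=20 gives 55.5 − 2.0×20 = 15.5 → no gain ✓.
4 of the 6 constraints hold; not an equilibrium.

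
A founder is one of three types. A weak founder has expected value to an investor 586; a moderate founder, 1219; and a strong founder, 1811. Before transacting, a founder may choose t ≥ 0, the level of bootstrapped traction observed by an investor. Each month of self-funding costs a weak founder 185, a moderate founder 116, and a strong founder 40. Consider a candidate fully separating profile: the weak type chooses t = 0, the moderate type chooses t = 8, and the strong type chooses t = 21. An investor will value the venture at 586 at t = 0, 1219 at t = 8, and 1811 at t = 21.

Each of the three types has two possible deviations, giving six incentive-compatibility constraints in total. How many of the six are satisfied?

Strong (own payoff 1811 − 40×21 = 971): to t=0 gives 586 → no gain ✓; to t=8 gives 1219 − 40×8 = 899 → no gain ✓.
Weak (own payoff 586): to t=8 gives 1219 − 185×8 = -261 → no gain ✓; to t=21 gives 1811 − 185×21 = -2074 → no gain ✓.
Moderate (own payoff 1219 − 116×8 = 291): to t=0 gives 586 → profitable ✗; to t=21 gives 1811 − 116×21 = -625 → no gain ✓.
5 of the 6 constraints hold; not an equilibrium.

5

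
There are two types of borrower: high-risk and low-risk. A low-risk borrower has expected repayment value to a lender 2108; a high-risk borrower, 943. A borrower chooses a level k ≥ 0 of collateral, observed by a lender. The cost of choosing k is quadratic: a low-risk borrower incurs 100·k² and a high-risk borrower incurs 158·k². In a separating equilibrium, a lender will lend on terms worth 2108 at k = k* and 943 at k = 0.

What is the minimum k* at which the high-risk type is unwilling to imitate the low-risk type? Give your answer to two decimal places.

The high-risk type at k = 0 receives 943; imitating at k* yields 2108 − 158·k*².
Indifference: 943 = 2108 − 158·k*², so k*² = (2108 − 943) / 158 ≈ 7.3734.
k* = √7.3734 ≈ 2.72.

2.72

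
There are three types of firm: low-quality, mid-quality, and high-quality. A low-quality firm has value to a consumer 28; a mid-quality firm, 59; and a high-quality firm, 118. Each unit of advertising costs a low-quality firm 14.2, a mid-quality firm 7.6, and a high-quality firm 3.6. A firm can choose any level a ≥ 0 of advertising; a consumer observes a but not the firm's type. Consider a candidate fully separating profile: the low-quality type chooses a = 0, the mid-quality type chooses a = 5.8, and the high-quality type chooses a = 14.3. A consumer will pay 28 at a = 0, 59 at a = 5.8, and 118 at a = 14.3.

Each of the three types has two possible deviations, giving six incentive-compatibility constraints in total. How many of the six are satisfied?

5

Mid-quality (own payoff 59 − 7.6×5.8 = 14.92): to a=0 gives 28 → profitable ✗; to a=14.3 gives 118 − 7.6×14.3 = 9.32 → no gain ✓.
High-quality (own payoff 118 − 3.6×14.3 = 66.52): to a=0 gives 28 → no gain ✓; to a=5.8 gives 59 − 3.6×5.8 = 38.12 → no gain ✓.
Low-quality (own payoff 28): to a=5.8 gives 59 − 14.2×5.8 = -23.36 → no gain ✓; to a=14.3 gives 118 − 14.2×14.3 = -85.06 → no gain ✓.
5 of the 6 constraints hold; not an equilibrium.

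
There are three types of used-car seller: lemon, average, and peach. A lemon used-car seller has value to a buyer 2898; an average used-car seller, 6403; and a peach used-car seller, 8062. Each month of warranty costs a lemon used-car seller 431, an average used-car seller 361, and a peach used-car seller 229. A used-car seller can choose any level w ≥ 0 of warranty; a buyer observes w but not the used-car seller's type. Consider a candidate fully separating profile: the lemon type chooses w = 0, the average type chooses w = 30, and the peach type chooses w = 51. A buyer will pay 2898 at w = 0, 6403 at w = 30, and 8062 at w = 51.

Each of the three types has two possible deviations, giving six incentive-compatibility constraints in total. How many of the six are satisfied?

3

Peach (own payoff 8062 − 229×51 = -3617): to w=0 gives 2898 → profitable ✗; to w=30 gives 6403 − 229×30 = -467 → profitable ✗.
Lemon (own payoff 2898): to w=30 gives 6403 − 431×30 = -6527 → no gain ✓; to w=51 gives 8062 − 431×51 = -13919 → no gain ✓.
Average (own payoff 6403 − 361×30 = -4427): to w=0 gives 2898 → profitable ✗; to w=51 gives 8062 − 361×51 = -10349 → no gain ✓.
3 of the 6 constraints hold; not an equilibrium.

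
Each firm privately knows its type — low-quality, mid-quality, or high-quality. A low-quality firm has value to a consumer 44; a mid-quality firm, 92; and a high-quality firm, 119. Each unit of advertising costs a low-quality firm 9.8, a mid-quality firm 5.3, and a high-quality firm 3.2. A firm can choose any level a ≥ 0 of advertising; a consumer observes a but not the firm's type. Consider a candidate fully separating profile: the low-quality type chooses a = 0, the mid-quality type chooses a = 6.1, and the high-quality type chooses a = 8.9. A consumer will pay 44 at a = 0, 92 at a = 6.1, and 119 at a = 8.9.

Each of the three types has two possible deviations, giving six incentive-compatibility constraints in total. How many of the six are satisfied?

5

Low-quality (own payoff 44): to a=6.1 gives 92 − 9.8×6.1 = 32.22 → no gain ✓; to a=8.9 gives 119 − 9.8×8.9 = 31.78 → no gain ✓.
High-quality (own payoff 119 − 3.2×8.9 = 90.52): to a=0 gives 44 → no gain ✓; to a=6.1 gives 92 − 3.2×6.1 = 72.48 → no gain ✓.
Mid-quality (own payoff 92 − 5.3×6.1 = 59.67): to a=0 gives 44 → no gain ✓; to a=8.9 gives 119 − 5.3×8.9 = 71.83 → profitable ✗.
5 of the 6 constraints hold; not an equilibrium.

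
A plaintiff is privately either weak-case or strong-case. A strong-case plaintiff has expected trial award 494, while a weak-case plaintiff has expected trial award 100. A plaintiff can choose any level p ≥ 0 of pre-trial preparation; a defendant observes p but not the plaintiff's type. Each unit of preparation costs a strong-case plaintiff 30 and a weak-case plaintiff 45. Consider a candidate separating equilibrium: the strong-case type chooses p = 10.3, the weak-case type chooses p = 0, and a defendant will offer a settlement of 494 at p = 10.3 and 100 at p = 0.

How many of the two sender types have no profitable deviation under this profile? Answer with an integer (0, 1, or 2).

Weak-case type: stay at 0 → 100; mimic → 494 − 45 × 10.3 = 30.5. IC holds (100 ≥ 30.5).
Strong-case type: signal → 494 − 30 × 10.3 = 185; deviate to 0 → 100. IC holds (185 ≥ 100).
2 of 2 constraints hold, so this is a separating equilibrium.

2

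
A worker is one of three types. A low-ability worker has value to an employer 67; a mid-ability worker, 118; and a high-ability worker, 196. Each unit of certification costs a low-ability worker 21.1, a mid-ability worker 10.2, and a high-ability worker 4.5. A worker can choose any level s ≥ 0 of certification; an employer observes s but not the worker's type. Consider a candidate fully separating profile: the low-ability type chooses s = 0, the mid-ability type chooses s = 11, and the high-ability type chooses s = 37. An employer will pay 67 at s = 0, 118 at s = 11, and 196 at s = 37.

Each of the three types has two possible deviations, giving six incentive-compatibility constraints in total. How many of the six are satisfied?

Low-ability (own payoff 67): to s=11 gives 118 − 21.1×11 = -114.1 → no gain ✓; to s=37 gives 196 − 21.1×37 = -584.7 → no gain ✓.
Mid-ability (own payoff 118 − 10.2×11 = 5.8): to s=0 gives 67 → profitable ✗; to s=37 gives 196 − 10.2×37 = -181.4 → no gain ✓.
High-ability (own payoff 196 − 4.5×37 = 29.5): to s=0 gives 67 → profitable ✗; to s=11 gives 118 − 4.5×11 = 68.5 → profitable ✗.
3 of the 6 constraints hold; not an equilibrium.

3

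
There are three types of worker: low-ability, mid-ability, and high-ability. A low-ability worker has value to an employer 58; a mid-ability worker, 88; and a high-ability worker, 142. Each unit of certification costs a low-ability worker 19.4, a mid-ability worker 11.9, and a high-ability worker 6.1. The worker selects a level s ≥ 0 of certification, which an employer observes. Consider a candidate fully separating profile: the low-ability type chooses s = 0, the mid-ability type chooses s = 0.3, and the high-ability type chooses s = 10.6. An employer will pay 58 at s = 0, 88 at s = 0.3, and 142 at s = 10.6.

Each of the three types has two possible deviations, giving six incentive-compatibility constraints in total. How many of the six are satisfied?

4

Mid-ability (own payoff 88 − 11.9×0.3 = 84.43): to s=0 gives 58 → no gain ✓; to s=10.6 gives 142 − 11.9×10.6 = 15.86 → no gain ✓.
Low-ability (own payoff 58): to s=0.3 gives 88 − 19.4×0.3 = 82.18 → profitable ✗; to s=10.6 gives 142 − 19.4×10.6 = -63.64 → no gain ✓.
High-ability (own payoff 142 − 6.1×10.6 = 77.34): to s=0 gives 58 → no gain ✓; to s=0.3 gives 88 − 6.1×0.3 = 86.17 → profitable ✗.
4 of the 6 constraints hold; not an equilibrium.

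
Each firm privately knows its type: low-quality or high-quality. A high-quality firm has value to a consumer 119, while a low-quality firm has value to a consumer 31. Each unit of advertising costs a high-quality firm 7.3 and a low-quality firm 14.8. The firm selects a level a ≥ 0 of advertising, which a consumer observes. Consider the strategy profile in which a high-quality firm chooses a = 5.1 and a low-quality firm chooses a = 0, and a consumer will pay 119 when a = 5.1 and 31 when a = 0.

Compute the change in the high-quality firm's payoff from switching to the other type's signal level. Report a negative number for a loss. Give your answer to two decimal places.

-50.77

Playing a = 5.1 the high-quality firm receives 119 − 7.3 × 5.1 = 81.77.
Deviating to a = 0 yields 31 instead.
Gain from deviating: 31 − 81.77 = -50.77.
The gain is negative, so the high-quality type's incentive-compatibility constraint is satisfied.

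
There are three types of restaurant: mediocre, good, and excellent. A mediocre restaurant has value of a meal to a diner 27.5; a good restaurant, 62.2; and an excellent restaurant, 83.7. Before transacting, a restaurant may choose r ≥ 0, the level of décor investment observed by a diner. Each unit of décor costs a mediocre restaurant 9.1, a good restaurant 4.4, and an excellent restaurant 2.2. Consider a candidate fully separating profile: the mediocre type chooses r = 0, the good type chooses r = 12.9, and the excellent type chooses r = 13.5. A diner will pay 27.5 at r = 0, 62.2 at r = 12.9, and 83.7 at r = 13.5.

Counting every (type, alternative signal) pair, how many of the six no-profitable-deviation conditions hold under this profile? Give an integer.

Excellent (own payoff 83.7 − 2.2×13.5 = 54): to r=0 gives 27.5 → no gain ✓; to r=12.9 gives 62.2 − 2.2×12.9 = 33.82 → no gain ✓.
Good (own payoff 62.2 − 4.4×12.9 = 5.44): to r=0 gives 27.5 → profitable ✗; to r=13.5 gives 83.7 − 4.4×13.5 = 24.3 → profitable ✗.
Mediocre (own payoff 27.5): to r=12.9 gives 62.2 − 9.1×12.9 = -55.19 → no gain ✓; to r=13.5 gives 83.7 − 9.1×13.5 = -39.15 → no gain ✓.
4 of the 6 constraints hold; not an equilibrium.

4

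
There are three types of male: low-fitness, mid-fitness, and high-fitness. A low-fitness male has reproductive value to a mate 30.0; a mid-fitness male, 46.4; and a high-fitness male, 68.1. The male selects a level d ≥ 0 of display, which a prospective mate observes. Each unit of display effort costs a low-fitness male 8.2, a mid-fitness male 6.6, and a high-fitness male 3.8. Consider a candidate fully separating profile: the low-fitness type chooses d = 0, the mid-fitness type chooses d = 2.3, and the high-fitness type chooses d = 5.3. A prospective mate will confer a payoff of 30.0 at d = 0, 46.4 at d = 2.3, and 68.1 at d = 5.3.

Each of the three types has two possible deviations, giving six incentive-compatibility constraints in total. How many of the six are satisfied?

Mid-fitness (own payoff 46.4 − 6.6×2.3 = 31.22): to d=0 gives 30.0 → no gain ✓; to d=5.3 gives 68.1 − 6.6×5.3 = 33.12 → profitable ✗.
High-fitness (own payoff 68.1 − 3.8×5.3 = 47.96): to d=0 gives 30.0 → no gain ✓; to d=2.3 gives 46.4 − 3.8×2.3 = 37.66 → no gain ✓.
Low-fitness (own payoff 30.0): to d=2.3 gives 46.4 − 8.2×2.3 = 27.54 → no gain ✓; to d=5.3 gives 68.1 − 8.2×5.3 = 24.64 → no gain ✓.
5 of the 6 constraints hold; not an equilibrium.

5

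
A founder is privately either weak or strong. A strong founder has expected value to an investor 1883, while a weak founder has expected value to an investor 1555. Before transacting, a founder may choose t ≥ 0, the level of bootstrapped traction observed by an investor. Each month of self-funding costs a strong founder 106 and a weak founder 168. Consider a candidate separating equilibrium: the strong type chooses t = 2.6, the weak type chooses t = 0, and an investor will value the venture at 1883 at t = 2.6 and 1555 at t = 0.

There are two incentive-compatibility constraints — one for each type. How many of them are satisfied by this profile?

Strong type: signal → 1883 − 106 × 2.6 = 1607.4; deviate to 0 → 1555. IC holds (1607.4 ≥ 1555).
Weak type: stay at 0 → 1555; mimic → 1883 − 168 × 2.6 = 1446.2. IC holds (1555 ≥ 1446.2).
2 of 2 constraints hold, so this is a separating equilibrium.

2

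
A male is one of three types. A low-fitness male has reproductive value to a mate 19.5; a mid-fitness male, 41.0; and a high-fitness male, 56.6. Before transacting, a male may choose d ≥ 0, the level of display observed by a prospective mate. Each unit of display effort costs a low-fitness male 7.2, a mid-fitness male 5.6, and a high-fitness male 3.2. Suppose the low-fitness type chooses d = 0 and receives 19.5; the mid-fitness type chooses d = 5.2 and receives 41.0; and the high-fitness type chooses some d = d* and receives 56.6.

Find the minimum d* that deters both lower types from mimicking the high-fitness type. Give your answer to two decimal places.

Low-fitness type (on-path payoff 19.5) won't mimic when 19.5 ≥ 56.6 − 7.2·d*, i.e. d* ≥ 5.15.
Mid-fitness type (on-path payoff 41.0 − 5.6×5.2 = 11.88) won't mimic when 11.88 ≥ 56.6 − 5.6·d*, i.e. d* ≥ 7.99.
Both must hold, so d* = max(5.15, 7.99) = 7.99. The mid-fitness type's constraint binds.

7.99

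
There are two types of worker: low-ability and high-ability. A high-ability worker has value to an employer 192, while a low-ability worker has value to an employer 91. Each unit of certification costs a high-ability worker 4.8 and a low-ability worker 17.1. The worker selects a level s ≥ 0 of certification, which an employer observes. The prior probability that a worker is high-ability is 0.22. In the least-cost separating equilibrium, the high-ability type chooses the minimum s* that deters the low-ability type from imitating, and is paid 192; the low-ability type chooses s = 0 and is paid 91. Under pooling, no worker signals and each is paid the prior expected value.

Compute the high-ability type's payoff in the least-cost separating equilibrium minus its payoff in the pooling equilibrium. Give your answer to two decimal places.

50.43

Least-cost separating signal: s* solves 91 = 192 − 17.1·s*, so s* = (192 − 91)/17.1 ≈ 5.9064.
High-ability type's separating payoff: 192 − 4.8 × s* = 192 − 4.8 × (192 − 91)/17.1 = 192 − 484.8/17.1 ≈ 163.6491.
Pooling payoff: 0.22 × 192 + 0.78 × 91 = 113.22.
Difference: 163.6491 − 113.22 = 50.4291, i.e. 50.43 to two decimal places.
The high-ability type prefers to separate.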